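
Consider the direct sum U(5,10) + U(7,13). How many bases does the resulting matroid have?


Bases of a direct sum M1 + M2: |B| = |B(M1)| * |B(M2)|.
|B(U(5,10))| = C(10,5) = 252.
|B(U(7,13))| = C(13,7) = 1716.
Total bases = 252 * 1716 = 432432.

432432


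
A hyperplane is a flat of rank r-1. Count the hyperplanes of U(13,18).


Hyperplanes of U(13,18) are flats of rank 12.
In a uniform matroid, these are exactly the (12)-element subsets.
Count = (18 choose 12) = 18564.

18564


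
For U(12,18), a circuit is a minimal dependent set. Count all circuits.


In U(12,18), circuits are the (13)-element subsets.
Any set of 13 elements is dependent, and removing any one element gives
an independent set of size 12, so it is a minimal dependent set.
Number of circuits = C(18,13) = 8568.

8568


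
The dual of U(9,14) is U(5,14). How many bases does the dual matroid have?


The dual of U(r,n) is U(n-r, n) = U(5,14).
Bases of U(5,14) are all (5)-element subsets.
|B(M*)| = (14 choose 5) = 2002.

2002


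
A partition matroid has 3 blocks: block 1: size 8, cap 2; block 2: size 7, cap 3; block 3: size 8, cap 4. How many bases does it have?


A basis picks exactly ci elements from block i.
Number of bases = product of C(|Si|, ci).
= C(8,2) * C(7,3) * C(8,4)
= 28 * 35 * 70
= 68600.

68600


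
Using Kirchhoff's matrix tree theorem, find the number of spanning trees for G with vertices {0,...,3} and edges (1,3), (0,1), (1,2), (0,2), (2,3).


By Kirchhoff's matrix tree theorem, the number of spanning trees equals
the determinant of any cofactor of the Laplacian matrix L.
G has 4 vertices and 5 edges.
Computing the (3 x 3) cofactor determinant gives 8.

8


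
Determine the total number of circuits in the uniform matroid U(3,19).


In U(3,19), circuits are the (4)-element subsets.
Any set of 4 elements is dependent, and removing any one element gives
an independent set of size 3, so it is a minimal dependent set.
Number of circuits = (19 choose 4) = 3876.

3876


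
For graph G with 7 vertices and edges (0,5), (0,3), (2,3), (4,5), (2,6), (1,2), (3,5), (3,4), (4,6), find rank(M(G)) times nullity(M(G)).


r(M) = |V| - c = 7 - 1 = 6.
nullity = |E| - r(M) = 9 - 6 = 3.
Product = 6 * 3 = 18.

18


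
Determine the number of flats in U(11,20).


Flats of U(11,20): every subset of size < 11 is a flat, plus E itself.
Count = (20 choose 0) + (20 choose 1) + (20 choose 2) + (20 choose 3) + (20 choose 4) + (20 choose 5) + (20 choose 6) + (20 choose 7) + (20 choose 8) + (20 choose 9) + (20 choose 10) + 1
     = 1 + 20 + 190 + 1140 + 4845 + 15504 + 38760 + 77520 + 125970 + 167960 + 184756 + 1
     = 616667.

616667


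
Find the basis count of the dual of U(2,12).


The dual of U(r,n) is U(n-r, n) = U(10,12).
Bases of U(10,12) are all (10)-element subsets.
|B(M*)| = C(12,10) = 12! / (10! * 2!) = 66.

66


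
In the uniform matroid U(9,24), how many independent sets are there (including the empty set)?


Independent sets of U(9,24) are all subsets of size <= 9.
Count = (24 choose 0) + (24 choose 1) + (24 choose 2) + (24 choose 3) + (24 choose 4) + (24 choose 5) + (24 choose 6) + (24 choose 7) + (24 choose 8) + (24 choose 9)
     = 1 + 24 + 276 + 2024 + 10626 + 42504 + 134596 + 346104 + 735471 + 1307504
     = 2579130.

2579130


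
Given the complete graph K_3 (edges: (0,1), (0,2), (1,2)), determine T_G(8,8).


T(K_3; x,y) = x^2 + x + y.
T(8,8) = 64 + 8 + 8 = 80.

80


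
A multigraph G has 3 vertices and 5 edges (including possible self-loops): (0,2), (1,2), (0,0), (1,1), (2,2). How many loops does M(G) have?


In a graphic matroid, a loop is a self-loop edge (u,u) with rank 0.
Examining all 5 edges for self-loops...
Self-loops found: (0,0), (1,1), (2,2)
Number of loops = 3.

3


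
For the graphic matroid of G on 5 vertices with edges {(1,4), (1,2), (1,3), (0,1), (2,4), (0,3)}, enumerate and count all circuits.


A circuit in a graphic matroid = edge set of a simple cycle.
G has 5 vertices and 6 edges.
Enumerating all minimal edge subsets forming cycles...
Total circuits found: 2.

2


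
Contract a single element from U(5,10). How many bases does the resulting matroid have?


Contracting e from U(5,10) gives U(4,9).
Bases of U(4,9) = C(9,4) = (9 * 8 * 7 * 6) / (1 * 2 * 3 * 4) = 126.

126


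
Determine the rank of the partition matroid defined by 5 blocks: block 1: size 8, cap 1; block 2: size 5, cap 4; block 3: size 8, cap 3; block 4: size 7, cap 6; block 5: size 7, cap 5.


Rank of a partition matroid = sum of min(|Si|, ci) for each block.
= min(8,1) + min(5,4) + min(8,3) + min(7,6) + min(7,5)
= 1 + 4 + 3 + 6 + 5
= 19.

19


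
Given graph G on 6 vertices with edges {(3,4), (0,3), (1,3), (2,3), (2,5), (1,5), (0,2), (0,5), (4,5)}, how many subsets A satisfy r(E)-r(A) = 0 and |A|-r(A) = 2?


R(x,y) = sum over A in 2^E of x^(r(E)-r(A)) * y^(|A|-r(A)).
G has 6 vertices, 9 edges. r(E) = 5.
Enumerate all 2^9 = 512 subsets.
Count subsets with r(E)-r(A)=0 and |A|-r(A)=2: 34.

34


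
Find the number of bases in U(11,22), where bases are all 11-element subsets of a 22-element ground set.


Bases of U(11,22) are all 11-element subsets of the 22-element ground set.
Number of bases = C(22,11).
C(22,11) = 22! / (11! * 11!) = 705432.

705432


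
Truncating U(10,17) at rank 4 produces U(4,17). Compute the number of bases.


Truncating U(10,17) to rank 4 gives U(4,17).
Bases of U(4,17) are all 4-element subsets of 17 elements.
Number of bases = (17 choose 4) = 2380.

2380


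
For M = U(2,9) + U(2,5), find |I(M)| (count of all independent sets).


For a direct sum, |I(M1+M2)| = |I(M1)| * |I(M2)|.
|I(U(2,9))| = sum C(9,k) for k=0..2 = 46.
|I(U(2,5))| = sum C(5,k) for k=0..2 = 16.
Total = 46 * 16 = 736.

736


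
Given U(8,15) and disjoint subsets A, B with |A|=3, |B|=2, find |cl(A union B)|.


|A union B| = 3 + 2 = 5 (disjoint).
In U(8,15), cl(S) = S if |S| < 8, else cl(S) = E.
Since 5 < 8, cl(A union B) = A union B.
|cl(A union B)| = 5.

5


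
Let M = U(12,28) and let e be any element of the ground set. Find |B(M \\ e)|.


Deleting e from U(12,28) gives U(12,27) since n > r.
Bases of U(12,27) = C(27,12) = 17383860.

17383860


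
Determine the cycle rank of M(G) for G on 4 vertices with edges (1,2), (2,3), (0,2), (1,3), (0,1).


Cycle rank (nullity) = |E| - r(M) = |E| - (|V| - c).
|E| = 5, |V| = 4, c = 1.
Nullity = 5 - (4 - 1) = 5 - 3 = 2.

2


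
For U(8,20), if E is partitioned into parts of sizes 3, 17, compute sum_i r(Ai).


r(Ai) = min(|Ai|, 8) for each part.
Sum = min(3,8) + min(17,8)
    = 3 + 8
    = 11.

11


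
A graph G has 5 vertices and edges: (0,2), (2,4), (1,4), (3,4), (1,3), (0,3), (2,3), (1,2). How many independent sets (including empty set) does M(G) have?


An independent set in a graphic matroid is an acyclic edge subset.
G has 5 vertices and 8 edges.
Enumerate all 2^8 = 256 subsets, checking for acyclicity.
Total independent sets = 128.

128


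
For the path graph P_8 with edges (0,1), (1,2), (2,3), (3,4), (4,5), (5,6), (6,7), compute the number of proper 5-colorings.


P(P_8, k) = k * (k-1)^(7).
P(5) = 5 * 4^7 = 5 * 16384 = 81920.

81920


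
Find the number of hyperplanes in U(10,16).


Hyperplanes of U(10,16) are flats of rank 9.
In a uniform matroid, these are exactly the (9)-element subsets.
Count = C(16,9) = 16! / (9! * 7!) = 11440.

11440


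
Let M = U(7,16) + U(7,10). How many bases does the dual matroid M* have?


(M1+M2)* = M1* + M2*.
M1* = U(9,16), bases: C(16,9) = 11440.
M2* = U(3,10), bases: C(10,3) = 120.
|B(M*)| = 11440 * 120 = 1372800.

1372800


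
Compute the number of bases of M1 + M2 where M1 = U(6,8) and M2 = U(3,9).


Bases of a direct sum M1 + M2: |B| = |B(M1)| * |B(M2)|.
|B(U(6,8))| = C(8,6) = 28.
|B(U(3,9))| = C(9,3) = 84.
Total bases = 28 * 84 = 2352.

2352


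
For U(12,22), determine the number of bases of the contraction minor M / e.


Contracting e from U(12,22) gives U(11,21).
Bases of U(11,21) = C(21,11) = 21! / (11! * 10!) = 352716.

352716


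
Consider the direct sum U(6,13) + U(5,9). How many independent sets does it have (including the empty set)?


For a direct sum, |I(M1+M2)| = |I(M1)| * |I(M2)|.
|I(U(6,13))| = sum C(13,k) for k=0..6 = 4096.
|I(U(5,9))| = sum C(9,k) for k=0..5 = 382.
Total = 4096 * 382 = 1564672.

1564672


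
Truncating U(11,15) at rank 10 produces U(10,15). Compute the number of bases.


Truncating U(11,15) to rank 10 gives U(10,15).
Bases of U(10,15) are all 10-element subsets of 15 elements.
Number of bases = C(15,10) = 15! / (10! * 5!) = 3003.

3003


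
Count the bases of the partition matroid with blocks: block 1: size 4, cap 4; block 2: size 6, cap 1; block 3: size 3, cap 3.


A basis picks exactly ci elements from block i.
Number of bases = product of C(|Si|, ci).
= C(4,4) * C(6,1) * C(3,3)
= 1 * 6 * 1
= 6.

6


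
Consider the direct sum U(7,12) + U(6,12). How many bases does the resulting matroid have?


Bases of a direct sum M1 + M2: |B| = |B(M1)| * |B(M2)|.
|B(U(7,12))| = C(12,7) = 792.
|B(U(6,12))| = C(12,6) = 924.
Total bases = 792 * 924 = 731808.

731808


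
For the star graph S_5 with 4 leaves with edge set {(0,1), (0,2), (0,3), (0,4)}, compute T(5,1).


A star on 5 vertices is a tree with 4 edges.
T(x,y) = x^(4) for any tree.
T(5,1) = 5^4 = 625.

625


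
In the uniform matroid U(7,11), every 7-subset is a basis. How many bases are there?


Bases of U(7,11) are all 7-element subsets of the 11-element ground set.
Number of bases = C(11,7).
(11 choose 7) = 330.

330


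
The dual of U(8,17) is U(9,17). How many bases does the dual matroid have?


The dual of U(r,n) is U(n-r, n) = U(9,17).
Bases of U(9,17) are all (9)-element subsets.
|B(M*)| = C(17,9) = 17! / (9! * 8!) = 24310.

24310


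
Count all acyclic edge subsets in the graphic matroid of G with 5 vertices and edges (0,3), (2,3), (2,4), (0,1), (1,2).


An independent set in a graphic matroid is an acyclic edge subset.
G has 5 vertices and 5 edges.
Enumerate all 2^5 = 32 subsets, checking for acyclicity.
Total independent sets = 30.

30


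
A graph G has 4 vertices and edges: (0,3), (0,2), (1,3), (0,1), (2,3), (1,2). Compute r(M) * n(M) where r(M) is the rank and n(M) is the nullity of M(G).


r(M) = |V| - c = 4 - 1 = 3.
nullity = |E| - r(M) = 6 - 3 = 3.
Product = 3 * 3 = 9.

9


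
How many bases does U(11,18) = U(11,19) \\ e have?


Deleting e from U(11,19) gives U(11,18) since n > r.
Bases of U(11,18) = C(18,11) = 31824.

31824


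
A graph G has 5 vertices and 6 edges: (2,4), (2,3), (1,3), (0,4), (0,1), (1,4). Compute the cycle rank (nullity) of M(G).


Cycle rank (nullity) = |E| - r(M) = |E| - (|V| - c).
|E| = 6, |V| = 5, c = 1.
Nullity = 6 - (5 - 1) = 6 - 4 = 2.

2


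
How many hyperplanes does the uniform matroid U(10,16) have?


Hyperplanes of U(10,16) are flats of rank 9.
In a uniform matroid, these are exactly the (9)-element subsets.
Count = (16 choose 9) = 11440.

11440


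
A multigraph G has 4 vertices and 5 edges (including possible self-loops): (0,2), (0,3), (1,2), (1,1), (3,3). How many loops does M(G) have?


In a graphic matroid, a loop is a self-loop edge (u,u) with rank 0.
Examining all 5 edges for self-loops...
Self-loops found: (1,1), (3,3)
Number of loops = 2.

2


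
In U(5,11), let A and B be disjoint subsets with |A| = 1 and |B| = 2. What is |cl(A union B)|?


|A union B| = 1 + 2 = 3 (disjoint).
In U(5,11), cl(S) = S if |S| < 5, else cl(S) = E.
Since 3 < 5, cl(A union B) = A union B.
|cl(A union B)| = 3.

3


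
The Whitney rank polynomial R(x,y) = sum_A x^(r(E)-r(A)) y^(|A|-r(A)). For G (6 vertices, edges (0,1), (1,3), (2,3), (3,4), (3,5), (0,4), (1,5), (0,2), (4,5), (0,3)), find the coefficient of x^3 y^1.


R(x,y) = sum over A in 2^E of x^(r(E)-r(A)) * y^(|A|-r(A)).
G has 6 vertices, 10 edges. r(E) = 5.
Enumerate all 2^10 = 1024 subsets.
Count subsets with r(E)-r(A)=3 and |A|-r(A)=1: 5.

5


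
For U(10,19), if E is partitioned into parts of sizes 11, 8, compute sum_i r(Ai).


r(Ai) = min(|Ai|, 10) for each part.
Sum = min(11,10) + min(8,10)
    = 10 + 8
    = 18.

18


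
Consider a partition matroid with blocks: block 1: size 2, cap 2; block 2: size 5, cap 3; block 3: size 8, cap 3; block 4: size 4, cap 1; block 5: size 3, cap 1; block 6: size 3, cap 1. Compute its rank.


Rank of a partition matroid = sum of min(|Si|, ci) for each block.
= min(2,2) + min(5,3) + min(8,3) + min(4,1) + min(3,1) + min(3,1)
= 2 + 3 + 3 + 1 + 1 + 1
= 11.

11


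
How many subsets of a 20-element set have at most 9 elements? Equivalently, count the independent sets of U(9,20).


Independent sets of U(9,20) are all subsets of size <= 9.
Count = C(20,0) + C(20,1) + C(20,2) + C(20,3) + C(20,4) + C(20,5) + C(20,6) + C(20,7) + C(20,8) + C(20,9)
     = 1 + 20 + 190 + 1140 + 4845 + 15504 + 38760 + 77520 + 125970 + 167960
     = 431910.

431910


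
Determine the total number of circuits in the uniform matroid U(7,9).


In U(7,9), circuits are the (8)-element subsets.
Any set of 8 elements is dependent, and removing any one element gives
an independent set of size 7, so it is a minimal dependent set.
Number of circuits = C(9,8) = 9! / (8! * 1!) = 9.

9


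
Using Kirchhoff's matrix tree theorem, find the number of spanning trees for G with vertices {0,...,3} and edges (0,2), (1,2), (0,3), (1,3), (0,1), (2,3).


By Kirchhoff's matrix tree theorem, the number of spanning trees equals
the determinant of any cofactor of the Laplacian matrix L.
G has 4 vertices and 6 edges.
Computing the (3 x 3) cofactor determinant gives 16.

16


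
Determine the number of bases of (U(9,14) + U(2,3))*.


(M1+M2)* = M1* + M2*.
M1* = U(5,14), bases: C(14,5) = 2002.
M2* = U(1,3), bases: C(3,1) = 3.
|B(M*)| = 2002 * 3 = 6006.

6006


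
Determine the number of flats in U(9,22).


Flats of U(9,22): every subset of size < 9 is a flat, plus E itself.
Count = (22 choose 0) + (22 choose 1) + (22 choose 2) + (22 choose 3) + (22 choose 4) + (22 choose 5) + (22 choose 6) + (22 choose 7) + (22 choose 8) + 1
     = 1 + 22 + 231 + 1540 + 7315 + 26334 + 74613 + 170544 + 319770 + 1
     = 600371.

600371


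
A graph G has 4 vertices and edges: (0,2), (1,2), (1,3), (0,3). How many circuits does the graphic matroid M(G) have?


A circuit in a graphic matroid = edge set of a simple cycle.
G has 4 vertices and 4 edges.
Enumerating all minimal edge subsets forming cycles...
Total circuits found: 1.

1


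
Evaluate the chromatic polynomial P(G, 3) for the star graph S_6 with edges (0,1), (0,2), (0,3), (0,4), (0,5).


P(tree, k) = k * (k-1)^(5) for any tree on 6 vertices.
P(3) = 3 * 2^5 = 3 * 32 = 96.

96


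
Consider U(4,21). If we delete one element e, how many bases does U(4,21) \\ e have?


Deleting e from U(4,21) gives U(4,20) since n > r.
Bases of U(4,20) = (20 choose 4) = 4845.

4845


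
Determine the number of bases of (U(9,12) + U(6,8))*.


(M1+M2)* = M1* + M2*.
M1* = U(3,12), bases: C(12,3) = 220.
M2* = U(2,8), bases: C(8,2) = 28.
|B(M*)| = 220 * 28 = 6160.

6160


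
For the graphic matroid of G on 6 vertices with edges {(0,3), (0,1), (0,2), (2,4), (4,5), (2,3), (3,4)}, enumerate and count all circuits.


A circuit in a graphic matroid = edge set of a simple cycle.
G has 6 vertices and 7 edges.
Enumerating all minimal edge subsets forming cycles...
Total circuits found: 3.

3


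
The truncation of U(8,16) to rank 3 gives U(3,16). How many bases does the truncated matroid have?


Truncating U(8,16) to rank 3 gives U(3,16).
Bases of U(3,16) are all 3-element subsets of 16 elements.
Number of bases = (16 choose 3) = 560.

560


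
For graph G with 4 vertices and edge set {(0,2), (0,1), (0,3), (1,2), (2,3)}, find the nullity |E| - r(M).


Cycle rank (nullity) = |E| - r(M) = |E| - (|V| - c).
|E| = 5, |V| = 4, c = 1.
Nullity = 5 - (4 - 1) = 5 - 3 = 2.

2


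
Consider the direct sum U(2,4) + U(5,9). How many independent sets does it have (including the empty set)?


For a direct sum, |I(M1+M2)| = |I(M1)| * |I(M2)|.
|I(U(2,4))| = sum C(4,k) for k=0..2 = 11.
|I(U(5,9))| = sum C(9,k) for k=0..5 = 382.
Total = 11 * 382 = 4202.

4202


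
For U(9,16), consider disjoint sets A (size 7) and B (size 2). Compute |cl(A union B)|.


|A union B| = 7 + 2 = 9 (disjoint).
In U(9,16), cl(S) = S if |S| < 9, else cl(S) = E.
Since 9 >= 9, cl(A union B) = E.
|cl(A union B)| = 16.

16


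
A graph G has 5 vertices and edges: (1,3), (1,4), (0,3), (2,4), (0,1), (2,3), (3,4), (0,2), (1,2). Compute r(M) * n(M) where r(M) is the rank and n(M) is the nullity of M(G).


r(M) = |V| - c = 5 - 1 = 4.
nullity = |E| - r(M) = 9 - 4 = 5.
Product = 4 * 5 = 20.

20


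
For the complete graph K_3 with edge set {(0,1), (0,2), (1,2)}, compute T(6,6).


T(K_3; x,y) = x^2 + x + y.
T(6,6) = 36 + 6 + 6 = 48.

48


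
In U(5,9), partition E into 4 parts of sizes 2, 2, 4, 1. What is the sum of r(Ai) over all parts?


r(Ai) = min(|Ai|, 5) for each part.
Sum = min(2,5) + min(2,5) + min(4,5) + min(1,5)
    = 2 + 2 + 4 + 1
    = 9.

9


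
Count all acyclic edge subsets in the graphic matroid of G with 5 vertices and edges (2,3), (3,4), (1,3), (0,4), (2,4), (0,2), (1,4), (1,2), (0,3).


An independent set in a graphic matroid is an acyclic edge subset.
G has 5 vertices and 9 edges.
Enumerate all 2^9 = 512 subsets, checking for acyclicity.
Total independent sets = 198.

198


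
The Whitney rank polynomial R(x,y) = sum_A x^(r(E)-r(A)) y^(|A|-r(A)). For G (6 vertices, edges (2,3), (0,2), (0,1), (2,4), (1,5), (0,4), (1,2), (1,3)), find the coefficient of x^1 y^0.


R(x,y) = sum over A in 2^E of x^(r(E)-r(A)) * y^(|A|-r(A)).
G has 6 vertices, 8 edges. r(E) = 5.
Enumerate all 2^8 = 256 subsets.
Count subsets with r(E)-r(A)=1 and |A|-r(A)=0: 53.

53


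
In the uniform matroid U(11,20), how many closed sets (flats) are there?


Flats of U(11,20): every subset of size < 11 is a flat, plus E itself.
Count = C(20,0) + C(20,1) + C(20,2) + C(20,3) + C(20,4) + C(20,5) + C(20,6) + C(20,7) + C(20,8) + C(20,9) + C(20,10) + 1
     = 1 + 20 + 190 + 1140 + 4845 + 15504 + 38760 + 77520 + 125970 + 167960 + 184756 + 1
     = 616667.

616667


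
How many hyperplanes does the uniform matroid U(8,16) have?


Hyperplanes of U(8,16) are flats of rank 7.
In a uniform matroid, these are exactly the (7)-element subsets.
Count = (16 choose 7) = 11440.

11440


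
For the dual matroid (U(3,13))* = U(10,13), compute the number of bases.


The dual of U(r,n) is U(n-r, n) = U(10,13).
Bases of U(10,13) are all (10)-element subsets.
|B(M*)| = C(13,10) = 13! / (10! * 3!) = 286.

286


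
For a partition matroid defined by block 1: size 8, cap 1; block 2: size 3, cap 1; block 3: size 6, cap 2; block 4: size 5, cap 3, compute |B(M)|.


A basis picks exactly ci elements from block i.
Number of bases = product of C(|Si|, ci).
= C(8,1) * C(3,1) * C(6,2) * C(5,3)
= 8 * 3 * 15 * 10
= 3600.

3600


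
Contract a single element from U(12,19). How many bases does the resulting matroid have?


Contracting e from U(12,19) gives U(11,18).
Bases of U(11,18) = (18 choose 11) = 31824.

31824


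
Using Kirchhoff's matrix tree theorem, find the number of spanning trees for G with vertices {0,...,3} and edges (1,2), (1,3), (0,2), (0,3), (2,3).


By Kirchhoff's matrix tree theorem, the number of spanning trees equals
the determinant of any cofactor of the Laplacian matrix L.
G has 4 vertices and 5 edges.
Computing the (3 x 3) cofactor determinant gives 8.

8


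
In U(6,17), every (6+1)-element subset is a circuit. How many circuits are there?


In U(6,17), circuits are the (7)-element subsets.
Any set of 7 elements is dependent, and removing any one element gives
an independent set of size 6, so it is a minimal dependent set.
Number of circuits = C(17,7) = 19448.

19448


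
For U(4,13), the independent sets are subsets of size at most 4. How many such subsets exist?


Independent sets of U(4,13) are all subsets of size <= 4.
Count = (13 choose 0) + (13 choose 1) + (13 choose 2) + (13 choose 3) + (13 choose 4)
     = 1 + 13 + 78 + 286 + 715
     = 1093.

1093


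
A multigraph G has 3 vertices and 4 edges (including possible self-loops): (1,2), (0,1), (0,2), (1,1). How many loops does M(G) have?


In a graphic matroid, a loop is a self-loop edge (u,u) with rank 0.
Examining all 4 edges for self-loops...
Self-loops found: (1,1)
Number of loops = 1.

1


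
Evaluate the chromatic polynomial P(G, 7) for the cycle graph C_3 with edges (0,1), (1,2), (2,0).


P(C_3, k) = (k-1)^3 + (-1)^3*(k-1).
P(7) = (6)^3 - 6
= 216 - 6 = 210.

210


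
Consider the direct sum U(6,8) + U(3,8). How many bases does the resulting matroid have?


Bases of a direct sum M1 + M2: |B| = |B(M1)| * |B(M2)|.
|B(U(6,8))| = C(8,6) = 28.
|B(U(3,8))| = C(8,3) = 56.
Total bases = 28 * 56 = 1568.

1568


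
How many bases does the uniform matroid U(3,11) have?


Bases of U(3,11) are all 3-element subsets of the 11-element ground set.
Number of bases = C(11,3).
C(11,3) = (11 * 10 * 9) / (1 * 2 * 3) = 165.

165


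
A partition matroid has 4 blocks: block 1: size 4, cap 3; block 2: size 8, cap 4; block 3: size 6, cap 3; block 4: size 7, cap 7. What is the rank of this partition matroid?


Rank of a partition matroid = sum of min(|Si|, ci) for each block.
= min(4,3) + min(8,4) + min(6,3) + min(7,7)
= 3 + 4 + 3 + 7
= 17.

17


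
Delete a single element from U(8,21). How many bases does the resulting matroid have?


Deleting e from U(8,21) gives U(8,20) since n > r.
Bases of U(8,20) = (20 choose 8) = 125970.

125970


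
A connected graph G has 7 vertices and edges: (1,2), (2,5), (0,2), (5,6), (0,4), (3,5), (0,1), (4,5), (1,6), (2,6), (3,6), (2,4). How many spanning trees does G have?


By Kirchhoff's matrix tree theorem, the number of spanning trees equals
the determinant of any cofactor of the Laplacian matrix L.
G has 7 vertices and 12 edges.
Computing the (6 x 6) cofactor determinant gives 308.

308


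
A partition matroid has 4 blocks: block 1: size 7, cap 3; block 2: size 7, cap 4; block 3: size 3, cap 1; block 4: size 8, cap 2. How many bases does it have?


A basis picks exactly ci elements from block i.
Number of bases = product of C(|Si|, ci).
= C(7,3) * C(7,4) * C(3,1) * C(8,2)
= 35 * 35 * 3 * 28
= 102900.

102900


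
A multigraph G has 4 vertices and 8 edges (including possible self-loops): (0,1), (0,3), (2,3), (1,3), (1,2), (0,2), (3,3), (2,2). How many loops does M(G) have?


In a graphic matroid, a loop is a self-loop edge (u,u) with rank 0.
Examining all 8 edges for self-loops...
Self-loops found: (3,3), (2,2)
Number of loops = 2.

2


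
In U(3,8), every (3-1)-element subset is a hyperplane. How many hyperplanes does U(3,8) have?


Hyperplanes of U(3,8) are flats of rank 2.
In a uniform matroid, these are exactly the (2)-element subsets.
Count = (8 choose 2) = 28.

28


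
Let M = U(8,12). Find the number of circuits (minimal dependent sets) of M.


In U(8,12), circuits are the (9)-element subsets.
Any set of 9 elements is dependent, and removing any one element gives
an independent set of size 8, so it is a minimal dependent set.
Number of circuits = C(12,9) = 12! / (9! * 3!) = 220.

220


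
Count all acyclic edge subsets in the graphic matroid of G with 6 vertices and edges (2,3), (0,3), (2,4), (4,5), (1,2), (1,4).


An independent set in a graphic matroid is an acyclic edge subset.
G has 6 vertices and 6 edges.
Enumerate all 2^6 = 64 subsets, checking for acyclicity.
Total independent sets = 56.

56


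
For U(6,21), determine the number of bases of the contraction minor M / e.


Contracting e from U(6,21) gives U(5,20).
Bases of U(5,20) = (20 choose 5) = 15504.

15504


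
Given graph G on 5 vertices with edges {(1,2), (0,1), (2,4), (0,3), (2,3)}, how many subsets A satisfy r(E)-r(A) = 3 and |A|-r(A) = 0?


R(x,y) = sum over A in 2^E of x^(r(E)-r(A)) * y^(|A|-r(A)).
G has 5 vertices, 5 edges. r(E) = 4.
Enumerate all 2^5 = 32 subsets.
Count subsets with r(E)-r(A)=3 and |A|-r(A)=0: 5.

5


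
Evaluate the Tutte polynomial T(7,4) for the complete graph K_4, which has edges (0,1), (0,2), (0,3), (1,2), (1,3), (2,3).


T(K_4; x,y) = x^3 + 3x^2 + 4xy + 2x + y^3 + 3y^2 + 2y.
Substituting x=7, y=4:
= 343 + 147 + 112 + 14 + 64 + 48 + 8
= 736.

736


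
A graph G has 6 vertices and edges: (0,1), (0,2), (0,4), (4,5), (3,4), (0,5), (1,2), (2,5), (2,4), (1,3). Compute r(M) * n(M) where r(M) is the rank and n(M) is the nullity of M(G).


r(M) = |V| - c = 6 - 1 = 5.
nullity = |E| - r(M) = 10 - 5 = 5.
Product = 5 * 5 = 25.

25


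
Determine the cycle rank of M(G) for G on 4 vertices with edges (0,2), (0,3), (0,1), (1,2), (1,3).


Cycle rank (nullity) = |E| - r(M) = |E| - (|V| - c).
|E| = 5, |V| = 4, c = 1.
Nullity = 5 - (4 - 1) = 5 - 3 = 2.

2


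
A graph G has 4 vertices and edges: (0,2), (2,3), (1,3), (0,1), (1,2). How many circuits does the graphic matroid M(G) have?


A circuit in a graphic matroid = edge set of a simple cycle.
G has 4 vertices and 5 edges.
Enumerating all minimal edge subsets forming cycles...
Total circuits found: 3.

3


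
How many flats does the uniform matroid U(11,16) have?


Flats of U(11,16): every subset of size < 11 is a flat, plus E itself.
Count = C(16,0) + C(16,1) + C(16,2) + C(16,3) + C(16,4) + C(16,5) + C(16,6) + C(16,7) + C(16,8) + C(16,9) + C(16,10) + 1
     = 1 + 16 + 120 + 560 + 1820 + 4368 + 8008 + 11440 + 12870 + 11440 + 8008 + 1
     = 58652.

58652


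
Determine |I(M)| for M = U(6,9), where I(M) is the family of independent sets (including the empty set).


Independent sets of U(6,9) are all subsets of size <= 6.
Count = (9 choose 0) + (9 choose 1) + (9 choose 2) + (9 choose 3) + (9 choose 4) + (9 choose 5) + (9 choose 6)
     = 1 + 9 + 36 + 84 + 126 + 126 + 84
     = 466.

466


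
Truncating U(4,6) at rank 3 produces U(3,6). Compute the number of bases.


Truncating U(4,6) to rank 3 gives U(3,6).
Bases of U(3,6) are all 3-element subsets of 6 elements.
Number of bases = C(6,3) = 6! / (3! * 3!) = 20.

20


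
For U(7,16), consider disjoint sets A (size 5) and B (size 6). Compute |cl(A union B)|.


|A union B| = 5 + 6 = 11 (disjoint).
In U(7,16), cl(S) = S if |S| < 7, else cl(S) = E.
Since 11 >= 7, cl(A union B) = E.
|cl(A union B)| = 16.

16


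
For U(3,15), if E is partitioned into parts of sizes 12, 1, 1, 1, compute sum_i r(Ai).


r(Ai) = min(|Ai|, 3) for each part.
Sum = min(12,3) + min(1,3) + min(1,3) + min(1,3)
    = 3 + 1 + 1 + 1
    = 6.

6


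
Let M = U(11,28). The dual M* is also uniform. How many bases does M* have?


The dual of U(r,n) is U(n-r, n) = U(17,28).
Bases of U(17,28) are all (17)-element subsets.
|B(M*)| = C(28,17) = 28! / (17! * 11!) = 21474180.

21474180


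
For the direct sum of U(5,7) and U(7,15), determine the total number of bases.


Bases of a direct sum M1 + M2: |B| = |B(M1)| * |B(M2)|.
|B(U(5,7))| = C(7,5) = 21.
|B(U(7,15))| = C(15,7) = 6435.
Total bases = 21 * 6435 = 135135.

135135


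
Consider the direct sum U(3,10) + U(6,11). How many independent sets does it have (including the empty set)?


For a direct sum, |I(M1+M2)| = |I(M1)| * |I(M2)|.
|I(U(3,10))| = sum C(10,k) for k=0..3 = 176.
|I(U(6,11))| = sum C(11,k) for k=0..6 = 1486.
Total = 176 * 1486 = 261536.

261536


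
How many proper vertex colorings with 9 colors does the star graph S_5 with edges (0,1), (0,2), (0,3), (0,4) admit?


P(tree, k) = k * (k-1)^(4) for any tree on 5 vertices.
P(9) = 9 * 8^4 = 9 * 4096 = 36864.

36864


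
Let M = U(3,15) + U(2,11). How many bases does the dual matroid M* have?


(M1+M2)* = M1* + M2*.
M1* = U(12,15), bases: C(15,12) = 455.
M2* = U(9,11), bases: C(11,9) = 55.
|B(M*)| = 455 * 55 = 25025.

25025


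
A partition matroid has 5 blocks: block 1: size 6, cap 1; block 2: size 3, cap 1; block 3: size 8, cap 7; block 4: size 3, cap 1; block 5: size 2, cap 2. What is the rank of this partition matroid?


Rank of a partition matroid = sum of min(|Si|, ci) for each block.
= min(6,1) + min(3,1) + min(8,7) + min(3,1) + min(2,2)
= 1 + 1 + 7 + 1 + 2
= 12.

12


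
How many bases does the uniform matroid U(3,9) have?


Bases of U(3,9) are all 3-element subsets of the 9-element ground set.
Number of bases = C(9,3).
C(9,3) = (9 * 8 * 7) / (1 * 2 * 3) = 84.

84


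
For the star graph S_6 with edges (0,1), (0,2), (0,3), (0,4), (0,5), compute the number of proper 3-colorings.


P(tree, k) = k * (k-1)^(5) for any tree on 6 vertices.
P(3) = 3 * 2^5 = 3 * 32 = 96.

96


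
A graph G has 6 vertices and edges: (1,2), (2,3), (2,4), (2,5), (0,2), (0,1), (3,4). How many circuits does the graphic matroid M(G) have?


A circuit in a graphic matroid = edge set of a simple cycle.
G has 6 vertices and 7 edges.
Enumerating all minimal edge subsets forming cycles...
Total circuits found: 2.

2


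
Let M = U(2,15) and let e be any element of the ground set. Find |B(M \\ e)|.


Deleting e from U(2,15) gives U(2,14) since n > r.
Bases of U(2,14) = C(14,2) = 14! / (2! * 12!) = 91.

91


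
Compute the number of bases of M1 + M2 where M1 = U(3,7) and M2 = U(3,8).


Bases of a direct sum M1 + M2: |B| = |B(M1)| * |B(M2)|.
|B(U(3,7))| = C(7,3) = 35.
|B(U(3,8))| = C(8,3) = 56.
Total bases = 35 * 56 = 1960.

1960


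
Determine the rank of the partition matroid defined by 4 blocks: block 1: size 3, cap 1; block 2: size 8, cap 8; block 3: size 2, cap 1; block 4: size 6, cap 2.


Rank of a partition matroid = sum of min(|Si|, ci) for each block.
= min(3,1) + min(8,8) + min(2,1) + min(6,2)
= 1 + 8 + 1 + 2
= 12.

12


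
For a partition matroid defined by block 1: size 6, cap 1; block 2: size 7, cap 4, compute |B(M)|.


A basis picks exactly ci elements from block i.
Number of bases = product of C(|Si|, ci).
= C(6,1) * C(7,4)
= 6 * 35
= 210.

210


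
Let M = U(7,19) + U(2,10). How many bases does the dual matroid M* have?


(M1+M2)* = M1* + M2*.
M1* = U(12,19), bases: C(19,12) = 50388.
M2* = U(8,10), bases: C(10,8) = 45.
|B(M*)| = 50388 * 45 = 2267460.

2267460


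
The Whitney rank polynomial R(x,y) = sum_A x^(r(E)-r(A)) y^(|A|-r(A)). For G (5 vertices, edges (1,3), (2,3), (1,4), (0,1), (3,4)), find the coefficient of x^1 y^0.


R(x,y) = sum over A in 2^E of x^(r(E)-r(A)) * y^(|A|-r(A)).
G has 5 vertices, 5 edges. r(E) = 4.
Enumerate all 2^5 = 32 subsets.
Count subsets with r(E)-r(A)=1 and |A|-r(A)=0: 9.

9


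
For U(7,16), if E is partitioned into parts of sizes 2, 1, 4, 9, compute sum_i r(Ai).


r(Ai) = min(|Ai|, 7) for each part.
Sum = min(2,7) + min(1,7) + min(4,7) + min(9,7)
    = 2 + 1 + 4 + 7
    = 14.

14


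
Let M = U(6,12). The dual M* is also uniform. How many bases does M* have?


The dual of U(r,n) is U(n-r, n) = U(6,12).
Bases of U(6,12) are all (6)-element subsets.
|B(M*)| = (12 choose 6) = 924.

924


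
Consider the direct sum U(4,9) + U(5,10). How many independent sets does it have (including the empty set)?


For a direct sum, |I(M1+M2)| = |I(M1)| * |I(M2)|.
|I(U(4,9))| = sum C(9,k) for k=0..4 = 256.
|I(U(5,10))| = sum C(10,k) for k=0..5 = 638.
Total = 256 * 638 = 163328.

163328


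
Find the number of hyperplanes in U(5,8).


Hyperplanes of U(5,8) are flats of rank 4.
In a uniform matroid, these are exactly the (4)-element subsets.
Count = C(8,4) = (8 * 7 * 6 * 5) / (1 * 2 * 3 * 4) = 70.

70


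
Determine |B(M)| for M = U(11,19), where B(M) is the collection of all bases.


Bases of U(11,19) are all 11-element subsets of the 19-element ground set.
Number of bases = C(19,11).
C(19,11) = 19! / (11! * 8!) = 75582.

75582


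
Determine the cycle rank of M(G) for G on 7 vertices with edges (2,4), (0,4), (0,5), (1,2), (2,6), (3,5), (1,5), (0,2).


Cycle rank (nullity) = |E| - r(M) = |E| - (|V| - c).
|E| = 8, |V| = 7, c = 1.
Nullity = 8 - (7 - 1) = 8 - 6 = 2.

2


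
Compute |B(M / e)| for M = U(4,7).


Contracting e from U(4,7) gives U(3,6).
Bases of U(3,6) = C(6,3) = 6! / (3! * 3!) = 20.

20


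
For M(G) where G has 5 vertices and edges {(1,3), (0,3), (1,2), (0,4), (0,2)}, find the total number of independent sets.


An independent set in a graphic matroid is an acyclic edge subset.
G has 5 vertices and 5 edges.
Enumerate all 2^5 = 32 subsets, checking for acyclicity.
Total independent sets = 30.

30


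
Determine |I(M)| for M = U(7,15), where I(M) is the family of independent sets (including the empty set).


Independent sets of U(7,15) are all subsets of size <= 7.
Count = C(15,0) + C(15,1) + C(15,2) + C(15,3) + C(15,4) + C(15,5) + C(15,6) + C(15,7)
     = 1 + 15 + 105 + 455 + 1365 + 3003 + 5005 + 6435
     = 16384.

16384


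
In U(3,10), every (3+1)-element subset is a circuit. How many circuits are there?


In U(3,10), circuits are the (4)-element subsets.
Any set of 4 elements is dependent, and removing any one element gives
an independent set of size 3, so it is a minimal dependent set.
Number of circuits = C(10,4) = (10 * 9 * 8 * 7) / (1 * 2 * 3 * 4) = 210.

210


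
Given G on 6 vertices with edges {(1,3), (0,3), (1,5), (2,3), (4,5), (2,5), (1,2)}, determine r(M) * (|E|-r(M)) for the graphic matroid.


r(M) = |V| - c = 6 - 1 = 5.
nullity = |E| - r(M) = 7 - 5 = 2.
Product = 5 * 2 = 10.

10


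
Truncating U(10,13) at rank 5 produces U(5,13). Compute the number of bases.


Truncating U(10,13) to rank 5 gives U(5,13).
Bases of U(5,13) are all 5-element subsets of 13 elements.
Number of bases = C(13,5) = 1287.

1287


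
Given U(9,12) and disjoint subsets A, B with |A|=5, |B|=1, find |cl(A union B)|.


|A union B| = 5 + 1 = 6 (disjoint).
In U(9,12), cl(S) = S if |S| < 9, else cl(S) = E.
Since 6 < 9, cl(A union B) = A union B.
|cl(A union B)| = 6.

6


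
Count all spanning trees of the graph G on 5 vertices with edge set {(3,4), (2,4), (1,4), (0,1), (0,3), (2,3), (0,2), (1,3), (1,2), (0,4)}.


By Kirchhoff's matrix tree theorem, the number of spanning trees equals
the determinant of any cofactor of the Laplacian matrix L.
G has 5 vertices and 10 edges.
Computing the (4 x 4) cofactor determinant gives 125.

125


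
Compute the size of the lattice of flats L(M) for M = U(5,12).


Flats of U(5,12): every subset of size < 5 is a flat, plus E itself.
Count = C(12,0) + C(12,1) + C(12,2) + C(12,3) + C(12,4) + 1
     = 1 + 12 + 66 + 220 + 495 + 1
     = 795.

795


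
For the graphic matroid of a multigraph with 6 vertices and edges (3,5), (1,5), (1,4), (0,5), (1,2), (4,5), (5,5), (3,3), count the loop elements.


In a graphic matroid, a loop is a self-loop edge (u,u) with rank 0.
Examining all 8 edges for self-loops...
Self-loops found: (5,5), (3,3)
Number of loops = 2.

2


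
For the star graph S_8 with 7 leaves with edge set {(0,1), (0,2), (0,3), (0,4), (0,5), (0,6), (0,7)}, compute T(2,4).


A star on 8 vertices is a tree with 7 edges.
T(x,y) = x^(7) for any tree.
T(2,4) = 2^7 = 128.

128


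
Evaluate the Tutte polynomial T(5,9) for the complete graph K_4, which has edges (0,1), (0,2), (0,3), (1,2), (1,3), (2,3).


T(K_4; x,y) = x^3 + 3x^2 + 4xy + 2x + y^3 + 3y^2 + 2y.
Substituting x=5, y=9:
= 125 + 75 + 180 + 10 + 729 + 243 + 18
= 1380.

1380


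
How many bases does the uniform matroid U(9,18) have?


Bases of U(9,18) are all 9-element subsets of the 18-element ground set.
Number of bases = C(18,9).
C(18,9) = 48620.

48620


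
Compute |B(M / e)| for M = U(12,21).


Contracting e from U(12,21) gives U(11,20).
Bases of U(11,20) = C(20,11) = 167960.

167960


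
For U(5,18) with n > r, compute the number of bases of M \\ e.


Deleting e from U(5,18) gives U(5,17) since n > r.
Bases of U(5,17) = C(17,5) = 17! / (5! * 12!) = 6188.

6188


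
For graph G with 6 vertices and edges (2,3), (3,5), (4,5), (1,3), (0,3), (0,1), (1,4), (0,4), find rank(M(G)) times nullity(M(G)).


r(M) = |V| - c = 6 - 1 = 5.
nullity = |E| - r(M) = 8 - 5 = 3.
Product = 5 * 3 = 15.

15


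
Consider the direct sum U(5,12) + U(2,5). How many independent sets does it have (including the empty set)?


For a direct sum, |I(M1+M2)| = |I(M1)| * |I(M2)|.
|I(U(5,12))| = sum C(12,k) for k=0..5 = 1586.
|I(U(2,5))| = sum C(5,k) for k=0..2 = 16.
Total = 1586 * 16 = 25376.

25376


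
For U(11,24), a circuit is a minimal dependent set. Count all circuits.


In U(11,24), circuits are the (12)-element subsets.
Any set of 12 elements is dependent, and removing any one element gives
an independent set of size 11, so it is a minimal dependent set.
Number of circuits = C(24,12) = 2704156.

2704156


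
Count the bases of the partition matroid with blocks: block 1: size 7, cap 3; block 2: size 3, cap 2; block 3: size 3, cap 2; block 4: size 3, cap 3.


A basis picks exactly ci elements from block i.
Number of bases = product of C(|Si|, ci).
= C(7,3) * C(3,2) * C(3,2) * C(3,3)
= 35 * 3 * 3 * 1
= 315.

315


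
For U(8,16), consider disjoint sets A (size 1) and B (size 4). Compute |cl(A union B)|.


|A union B| = 1 + 4 = 5 (disjoint).
In U(8,16), cl(S) = S if |S| < 8, else cl(S) = E.
Since 5 < 8, cl(A union B) = A union B.
|cl(A union B)| = 5.

5


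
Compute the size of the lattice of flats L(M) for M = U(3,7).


Flats of U(3,7): every subset of size < 3 is a flat, plus E itself.
Count = C(7,0) + C(7,1) + C(7,2) + 1
     = 1 + 7 + 21 + 1
     = 30.

30


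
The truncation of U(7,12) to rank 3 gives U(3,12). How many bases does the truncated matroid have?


Truncating U(7,12) to rank 3 gives U(3,12).
Bases of U(3,12) are all 3-element subsets of 12 elements.
Number of bases = (12 choose 3) = 220.

220


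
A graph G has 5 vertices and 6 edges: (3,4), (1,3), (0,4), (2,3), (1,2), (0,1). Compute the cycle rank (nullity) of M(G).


Cycle rank (nullity) = |E| - r(M) = |E| - (|V| - c).
|E| = 6, |V| = 5, c = 1.
Nullity = 6 - (5 - 1) = 6 - 4 = 2.

2


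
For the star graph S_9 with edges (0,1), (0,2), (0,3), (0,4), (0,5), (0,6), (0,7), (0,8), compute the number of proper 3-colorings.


P(tree, k) = k * (k-1)^(8) for any tree on 9 vertices.
P(3) = 3 * 2^8 = 3 * 256 = 768.

768


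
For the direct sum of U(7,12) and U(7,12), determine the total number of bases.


Bases of a direct sum M1 + M2: |B| = |B(M1)| * |B(M2)|.
|B(U(7,12))| = C(12,7) = 792.
|B(U(7,12))| = C(12,7) = 792.
Total bases = 792 * 792 = 627264.

627264


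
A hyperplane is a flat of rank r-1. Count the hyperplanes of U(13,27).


Hyperplanes of U(13,27) are flats of rank 12.
In a uniform matroid, these are exactly the (12)-element subsets.
Count = (27 choose 12) = 17383860.

17383860


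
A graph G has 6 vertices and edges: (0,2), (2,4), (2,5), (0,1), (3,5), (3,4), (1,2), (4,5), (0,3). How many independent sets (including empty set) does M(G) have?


An independent set in a graphic matroid is an acyclic edge subset.
G has 6 vertices and 9 edges.
Enumerate all 2^9 = 512 subsets, checking for acyclicity.
Total independent sets = 296.

296


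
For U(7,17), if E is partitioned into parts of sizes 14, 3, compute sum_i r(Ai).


r(Ai) = min(|Ai|, 7) for each part.
Sum = min(14,7) + min(3,7)
    = 7 + 3
    = 10.

10


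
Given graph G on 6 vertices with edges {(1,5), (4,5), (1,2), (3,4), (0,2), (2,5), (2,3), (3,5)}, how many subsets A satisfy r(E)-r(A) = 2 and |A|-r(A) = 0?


R(x,y) = sum over A in 2^E of x^(r(E)-r(A)) * y^(|A|-r(A)).
G has 6 vertices, 8 edges. r(E) = 5.
Enumerate all 2^8 = 256 subsets.
Count subsets with r(E)-r(A)=2 and |A|-r(A)=0: 53.

53


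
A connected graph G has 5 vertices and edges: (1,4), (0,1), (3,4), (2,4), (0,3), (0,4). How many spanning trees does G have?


By Kirchhoff's matrix tree theorem, the number of spanning trees equals
the determinant of any cofactor of the Laplacian matrix L.
G has 5 vertices and 6 edges.
Computing the (4 x 4) cofactor determinant gives 8.

8
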